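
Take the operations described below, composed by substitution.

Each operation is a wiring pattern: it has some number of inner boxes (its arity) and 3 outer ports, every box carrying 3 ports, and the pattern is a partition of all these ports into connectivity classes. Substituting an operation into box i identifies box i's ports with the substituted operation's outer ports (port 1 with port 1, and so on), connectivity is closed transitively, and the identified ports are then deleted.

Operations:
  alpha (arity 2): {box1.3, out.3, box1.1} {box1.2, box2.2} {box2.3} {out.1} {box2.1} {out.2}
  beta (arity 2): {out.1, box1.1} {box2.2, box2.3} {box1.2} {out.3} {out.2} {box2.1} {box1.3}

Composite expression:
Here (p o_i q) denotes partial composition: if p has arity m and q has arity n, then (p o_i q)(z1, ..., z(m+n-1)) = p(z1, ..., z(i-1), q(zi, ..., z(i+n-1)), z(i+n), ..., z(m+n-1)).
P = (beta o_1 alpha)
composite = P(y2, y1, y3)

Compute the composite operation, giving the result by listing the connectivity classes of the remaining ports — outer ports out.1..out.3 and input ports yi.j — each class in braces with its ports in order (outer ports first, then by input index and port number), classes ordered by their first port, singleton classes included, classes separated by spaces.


{out.1} {out.2} {out.3} {y1.1} {y1.2, y2.2} {y1.3} {y2.1, y2.3} {y3.1} {y3.2, y3.3}

Connectivity passes through glued beta-boundaries; trace each wire chain.
composing alpha on (y2, y1), with out.j its own outer ports: {out.1} {out.2} {out.3, y2.1, y2.3} {y1.1} {y1.2, y2.2} {y1.3}
composing beta on (y2, y1, y3), with out.j its own outer ports: {out.1} {out.2} {out.3} {y1.1} {y1.2, y2.2} {y1.3} {y2.1, y2.3} {y3.1} {y3.2, y3.3}


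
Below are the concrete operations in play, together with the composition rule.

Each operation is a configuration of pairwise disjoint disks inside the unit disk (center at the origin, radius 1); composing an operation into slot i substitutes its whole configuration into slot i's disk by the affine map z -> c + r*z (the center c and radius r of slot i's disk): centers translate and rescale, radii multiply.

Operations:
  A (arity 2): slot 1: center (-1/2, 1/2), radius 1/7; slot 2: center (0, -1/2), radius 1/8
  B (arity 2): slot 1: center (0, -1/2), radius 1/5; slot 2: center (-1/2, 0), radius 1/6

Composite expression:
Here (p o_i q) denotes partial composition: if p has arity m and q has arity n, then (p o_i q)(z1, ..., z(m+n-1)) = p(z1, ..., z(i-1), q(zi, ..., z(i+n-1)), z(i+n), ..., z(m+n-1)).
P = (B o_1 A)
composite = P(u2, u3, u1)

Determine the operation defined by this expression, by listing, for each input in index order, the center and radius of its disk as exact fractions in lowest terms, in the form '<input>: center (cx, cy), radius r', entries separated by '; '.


Nesting under B composes maps z -> c + r*z down each u-path.
u2 passes through 2 substitutions, ending at center (-1/10, -2/5), radius 1/35
u3 passes through 2 substitutions, ending at center (0, -3/5), radius 1/40
u1 passes through 1 substitution, ending at center (-1/2, 0), radius 1/6

u1: center (-1/2, 0), radius 1/6; u2: center (-1/10, -2/5), radius 1/35; u3: center (0, -3/5), radius 1/40


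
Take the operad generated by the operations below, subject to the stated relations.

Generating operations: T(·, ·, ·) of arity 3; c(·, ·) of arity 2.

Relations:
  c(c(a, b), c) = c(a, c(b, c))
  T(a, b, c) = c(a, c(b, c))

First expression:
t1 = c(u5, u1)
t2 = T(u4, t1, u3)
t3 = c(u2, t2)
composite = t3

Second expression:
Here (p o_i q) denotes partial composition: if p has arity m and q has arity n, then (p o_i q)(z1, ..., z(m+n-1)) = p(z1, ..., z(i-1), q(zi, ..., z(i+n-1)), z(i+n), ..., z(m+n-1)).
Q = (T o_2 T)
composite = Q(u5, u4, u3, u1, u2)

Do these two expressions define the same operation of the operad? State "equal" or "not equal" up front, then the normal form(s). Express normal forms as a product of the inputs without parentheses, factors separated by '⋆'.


not equal; first: u2 ⋆ u4 ⋆ u5 ⋆ u1 ⋆ u3; second: u5 ⋆ u4 ⋆ u3 ⋆ u1 ⋆ u2

Normal form of the first expression: u2 ⋆ u4 ⋆ u5 ⋆ u1 ⋆ u3
Normal form of the second expression: u5 ⋆ u4 ⋆ u3 ⋆ u1 ⋆ u2
They disagree, so not equal.


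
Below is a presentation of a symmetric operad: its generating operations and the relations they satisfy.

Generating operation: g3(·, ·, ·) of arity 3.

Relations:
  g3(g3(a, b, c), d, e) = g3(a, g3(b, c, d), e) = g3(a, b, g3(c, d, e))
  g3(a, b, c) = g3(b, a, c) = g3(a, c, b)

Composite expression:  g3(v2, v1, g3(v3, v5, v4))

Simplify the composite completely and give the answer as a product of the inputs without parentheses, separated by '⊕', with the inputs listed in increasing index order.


v1 ⊕ v2 ⊕ v3 ⊕ v4 ⊕ v5

Reordering under g3 is free, so list the v-inputs canonically.
g3(v3, v5, v4) reduces to v3 ⊕ v5 ⊕ v4
g3(v2, v1, g3(v3, v5, v4)) reduces to v2 ⊕ v1 ⊕ v3 ⊕ v5 ⊕ v4
sorting the factors by input index: v1 ⊕ v2 ⊕ v3 ⊕ v4 ⊕ v5


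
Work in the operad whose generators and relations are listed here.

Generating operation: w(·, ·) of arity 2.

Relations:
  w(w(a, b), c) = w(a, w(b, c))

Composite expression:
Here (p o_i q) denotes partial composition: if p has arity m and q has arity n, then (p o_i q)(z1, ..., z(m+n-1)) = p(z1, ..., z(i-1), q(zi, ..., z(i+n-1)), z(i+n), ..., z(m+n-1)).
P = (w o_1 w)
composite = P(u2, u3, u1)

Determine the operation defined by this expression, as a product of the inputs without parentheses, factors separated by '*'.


u2 * u3 * u1

Under associativity of w, the answer is the u's in reading order.
w(u2, u3) spells out as u2 * u3
w(w(u2, u3), u1) spells out as u2 * u3 * u1


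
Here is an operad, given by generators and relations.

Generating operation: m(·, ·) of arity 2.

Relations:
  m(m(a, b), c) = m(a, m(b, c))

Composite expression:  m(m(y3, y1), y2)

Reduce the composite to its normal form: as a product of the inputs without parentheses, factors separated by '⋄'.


y3 ⋄ y1 ⋄ y2

Under associativity of m, the answer is the y's in reading order.
m(y3, y1) unparenthesizes to y3 ⋄ y1
m(m(y3, y1), y2) unparenthesizes to y3 ⋄ y1 ⋄ y2


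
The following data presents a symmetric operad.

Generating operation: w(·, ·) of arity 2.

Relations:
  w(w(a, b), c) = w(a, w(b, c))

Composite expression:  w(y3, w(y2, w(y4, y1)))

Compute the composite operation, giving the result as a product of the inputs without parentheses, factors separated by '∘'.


y3 ∘ y2 ∘ y4 ∘ y1


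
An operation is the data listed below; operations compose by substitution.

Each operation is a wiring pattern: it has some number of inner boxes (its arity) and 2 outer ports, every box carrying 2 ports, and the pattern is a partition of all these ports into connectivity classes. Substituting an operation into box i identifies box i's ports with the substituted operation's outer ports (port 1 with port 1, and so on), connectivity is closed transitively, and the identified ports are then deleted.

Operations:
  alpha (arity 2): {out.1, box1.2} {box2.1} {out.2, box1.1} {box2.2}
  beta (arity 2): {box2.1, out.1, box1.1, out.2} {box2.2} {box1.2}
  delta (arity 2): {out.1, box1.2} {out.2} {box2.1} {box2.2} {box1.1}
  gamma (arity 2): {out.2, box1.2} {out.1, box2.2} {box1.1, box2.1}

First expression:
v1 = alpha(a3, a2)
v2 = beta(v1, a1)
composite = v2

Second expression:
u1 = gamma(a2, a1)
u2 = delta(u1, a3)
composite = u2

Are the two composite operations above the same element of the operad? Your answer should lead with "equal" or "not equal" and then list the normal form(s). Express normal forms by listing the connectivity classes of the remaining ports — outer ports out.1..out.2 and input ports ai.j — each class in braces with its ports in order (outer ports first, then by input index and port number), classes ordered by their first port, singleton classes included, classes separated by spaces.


not equal; first: {out.1, out.2, a1.1, a3.2} {a1.2} {a2.1} {a2.2} {a3.1}; second: {out.1, a2.2} {out.2} {a1.1, a2.1} {a1.2} {a3.1} {a3.2}

Normal form of the first expression: {out.1, out.2, a1.1, a3.2} {a1.2} {a2.1} {a2.2} {a3.1}
Normal form of the second expression: {out.1, a2.2} {out.2} {a1.1, a2.1} {a1.2} {a3.1} {a3.2}
The normal forms differ: not equal.


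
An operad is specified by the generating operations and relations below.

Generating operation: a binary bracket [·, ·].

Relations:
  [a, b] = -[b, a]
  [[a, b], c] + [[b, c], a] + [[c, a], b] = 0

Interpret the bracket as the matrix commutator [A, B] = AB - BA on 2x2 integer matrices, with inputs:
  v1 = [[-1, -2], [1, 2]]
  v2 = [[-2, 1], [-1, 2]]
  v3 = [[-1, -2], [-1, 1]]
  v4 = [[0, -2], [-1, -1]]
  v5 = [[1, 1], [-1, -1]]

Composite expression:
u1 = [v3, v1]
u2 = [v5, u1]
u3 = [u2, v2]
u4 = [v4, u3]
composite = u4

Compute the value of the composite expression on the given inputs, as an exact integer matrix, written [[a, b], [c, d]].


[[-6, 14], [-10, 6]]


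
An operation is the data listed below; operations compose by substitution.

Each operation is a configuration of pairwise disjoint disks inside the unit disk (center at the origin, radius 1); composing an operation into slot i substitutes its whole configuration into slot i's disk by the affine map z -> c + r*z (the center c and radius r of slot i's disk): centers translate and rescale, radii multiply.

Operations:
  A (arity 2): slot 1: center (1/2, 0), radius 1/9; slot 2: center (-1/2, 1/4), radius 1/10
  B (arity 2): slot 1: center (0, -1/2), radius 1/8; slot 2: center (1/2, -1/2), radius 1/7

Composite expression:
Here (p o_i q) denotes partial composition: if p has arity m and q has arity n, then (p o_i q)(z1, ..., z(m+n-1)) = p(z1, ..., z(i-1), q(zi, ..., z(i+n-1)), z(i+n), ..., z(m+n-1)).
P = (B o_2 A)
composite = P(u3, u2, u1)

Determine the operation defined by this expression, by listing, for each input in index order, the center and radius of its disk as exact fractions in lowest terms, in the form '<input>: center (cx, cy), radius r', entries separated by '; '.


u1: center (3/7, -13/28), radius 1/70; u2: center (4/7, -1/2), radius 1/63; u3: center (0, -1/2), radius 1/8


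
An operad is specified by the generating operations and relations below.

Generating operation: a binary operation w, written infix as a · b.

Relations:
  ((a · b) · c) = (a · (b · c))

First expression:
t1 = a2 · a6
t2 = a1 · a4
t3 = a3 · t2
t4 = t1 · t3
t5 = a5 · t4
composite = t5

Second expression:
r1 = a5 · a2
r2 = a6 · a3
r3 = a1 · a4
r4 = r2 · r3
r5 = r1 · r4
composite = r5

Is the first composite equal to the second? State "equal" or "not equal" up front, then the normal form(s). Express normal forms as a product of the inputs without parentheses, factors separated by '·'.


equal; the common form is a5 · a2 · a6 · a3 · a1 · a4

Normal form of the first expression: a5 · a2 · a6 · a3 · a1 · a4
Normal form of the second expression: a5 · a2 · a6 · a3 · a1 · a4
One common form — equal.


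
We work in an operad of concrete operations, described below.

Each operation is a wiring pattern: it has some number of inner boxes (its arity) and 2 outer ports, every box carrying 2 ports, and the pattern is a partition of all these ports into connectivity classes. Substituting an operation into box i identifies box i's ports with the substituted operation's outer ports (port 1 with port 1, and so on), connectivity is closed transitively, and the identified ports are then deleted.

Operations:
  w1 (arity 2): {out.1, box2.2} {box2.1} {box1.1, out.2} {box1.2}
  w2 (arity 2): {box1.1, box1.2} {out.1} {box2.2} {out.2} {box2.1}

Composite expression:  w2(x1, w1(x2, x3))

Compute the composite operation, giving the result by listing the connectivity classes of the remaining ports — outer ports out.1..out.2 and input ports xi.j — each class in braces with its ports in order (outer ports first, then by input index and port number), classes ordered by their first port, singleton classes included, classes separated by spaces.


Treat the ports identified at w2 as solder joints: merge, then drop.
the subtree at w1 composes to {out.1, x3.2} {out.2, x2.1} {x2.2} {x3.1} on (x2, x3); out.j = own outer ports
the subtree at w2 composes to {out.1} {out.2} {x1.1, x1.2} {x2.1} {x2.2} {x3.1} {x3.2} on (x1, x2, x3); out.j = own outer ports

{out.1} {out.2} {x1.1, x1.2} {x2.1} {x2.2} {x3.1} {x3.2}


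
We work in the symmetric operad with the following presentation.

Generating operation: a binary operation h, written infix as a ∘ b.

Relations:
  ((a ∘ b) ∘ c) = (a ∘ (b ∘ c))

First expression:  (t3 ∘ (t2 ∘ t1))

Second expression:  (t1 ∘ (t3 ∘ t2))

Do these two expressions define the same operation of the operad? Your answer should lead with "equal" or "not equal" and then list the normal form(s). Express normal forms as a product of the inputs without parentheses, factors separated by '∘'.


not equal; the first gives t3 ∘ t2 ∘ t1 and the second t1 ∘ t3 ∘ t2

In normal form, the first expression is t3 ∘ t2 ∘ t1
In normal form, the second expression is t1 ∘ t3 ∘ t2
They disagree, so not equal.


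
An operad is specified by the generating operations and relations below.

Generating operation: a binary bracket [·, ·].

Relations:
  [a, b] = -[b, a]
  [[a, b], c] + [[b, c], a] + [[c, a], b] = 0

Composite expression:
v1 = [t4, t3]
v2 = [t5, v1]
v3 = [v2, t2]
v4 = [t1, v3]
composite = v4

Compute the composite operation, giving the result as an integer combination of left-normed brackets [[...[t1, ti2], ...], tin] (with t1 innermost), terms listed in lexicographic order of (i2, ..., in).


Expand each bracket as ab - ba; the t1-initial words give the coefficients.
Composite bracket: [t1, [[t5, [t4, t3]], t2]]
Under [a, b] = ab - ba we get 16 signed associative words (2^4 = 16).
Only words starting with t1 matter:
  the word t1t2t3t4t5 carries sign -1 and contributes -[[[[t1, t2], t3], t4], t5]
  the word t1t2t4t3t5 carries sign +1 and contributes +[[[[t1, t2], t4], t3], t5]
  the word t1t2t5t3t4 carries sign +1 and contributes +[[[[t1, t2], t5], t3], t4]
  the word t1t2t5t4t3 carries sign -1 and contributes -[[[[t1, t2], t5], t4], t3]
  the word t1t3t4t5t2 carries sign +1 and contributes +[[[[t1, t3], t4], t5], t2]
  the word t1t4t3t5t2 carries sign -1 and contributes -[[[[t1, t4], t3], t5], t2]
  the word t1t5t3t4t2 carries sign -1 and contributes -[[[[t1, t5], t3], t4], t2]
  the word t1t5t4t3t2 carries sign +1 and contributes +[[[[t1, t5], t4], t3], t2]

-[[[[t1, t2], t3], t4], t5] + [[[[t1, t2], t4], t3], t5] + [[[[t1, t2], t5], t3], t4] - [[[[t1, t2], t5], t4], t3] + [[[[t1, t3], t4], t5], t2] - [[[[t1, t4], t3], t5], t2] - [[[[t1, t5], t3], t4], t2] + [[[[t1, t5], t4], t3], t2]


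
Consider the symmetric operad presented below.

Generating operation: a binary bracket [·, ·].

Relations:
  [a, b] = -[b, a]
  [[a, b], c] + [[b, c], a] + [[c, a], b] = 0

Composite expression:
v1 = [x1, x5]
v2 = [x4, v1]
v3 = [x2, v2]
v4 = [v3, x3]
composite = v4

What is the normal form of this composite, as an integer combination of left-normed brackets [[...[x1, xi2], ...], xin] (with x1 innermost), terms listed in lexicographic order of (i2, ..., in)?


[[[[x1, x5], x4], x2], x3]

Left-normed coefficients sit on the x1-initial expansion words.
Composite bracket: [[x2, [x4, [x1, x5]]], x3]
Applying ab - ba throughout gives 16 signed words (2^4 = 16).
The x1-initial words carry the normal form:
  the word x1x5x4x2x3 carries sign +1 and contributes +[[[[x1, x5], x4], x2], x3]


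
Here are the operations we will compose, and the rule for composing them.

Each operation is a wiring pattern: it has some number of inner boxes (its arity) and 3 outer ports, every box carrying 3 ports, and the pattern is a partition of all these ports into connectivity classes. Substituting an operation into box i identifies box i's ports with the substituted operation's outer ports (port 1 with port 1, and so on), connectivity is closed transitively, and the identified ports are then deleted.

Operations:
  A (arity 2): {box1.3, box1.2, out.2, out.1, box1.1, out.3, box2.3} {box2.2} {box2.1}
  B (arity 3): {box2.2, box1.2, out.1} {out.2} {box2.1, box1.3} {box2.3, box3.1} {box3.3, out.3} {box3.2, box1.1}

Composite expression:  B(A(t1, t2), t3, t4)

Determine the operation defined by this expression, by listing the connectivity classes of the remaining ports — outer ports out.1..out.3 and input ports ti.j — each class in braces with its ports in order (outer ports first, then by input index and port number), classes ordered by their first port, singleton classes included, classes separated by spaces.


{out.1, t1.1, t1.2, t1.3, t2.3, t3.1, t3.2, t4.2} {out.2} {out.3, t4.3} {t2.1} {t2.2} {t3.3, t4.1}

Two ports join when wires chain via B-identified ports.
composing A on (t1, t2), with out.j its own outer ports: {out.1, out.2, out.3, t1.1, t1.2, t1.3, t2.3} {t2.1} {t2.2}
composing B on (t1, t2, t3, t4), with out.j its own outer ports: {out.1, t1.1, t1.2, t1.3, t2.3, t3.1, t3.2, t4.2} {out.2} {out.3, t4.3} {t2.1} {t2.2} {t3.3, t4.1}


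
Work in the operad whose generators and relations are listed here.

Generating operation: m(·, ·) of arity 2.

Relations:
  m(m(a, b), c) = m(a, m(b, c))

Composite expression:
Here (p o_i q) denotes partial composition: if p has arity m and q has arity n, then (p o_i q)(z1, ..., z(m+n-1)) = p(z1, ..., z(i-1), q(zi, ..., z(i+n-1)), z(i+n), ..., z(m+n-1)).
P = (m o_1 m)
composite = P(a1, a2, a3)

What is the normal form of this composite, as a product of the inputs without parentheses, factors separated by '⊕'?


a1 ⊕ a2 ⊕ a3

Associativity of m dissolves the nesting; only the a-input order survives.
m(a1, a2) spells out as a1 ⊕ a2
m(m(a1, a2), a3) spells out as a1 ⊕ a2 ⊕ a3


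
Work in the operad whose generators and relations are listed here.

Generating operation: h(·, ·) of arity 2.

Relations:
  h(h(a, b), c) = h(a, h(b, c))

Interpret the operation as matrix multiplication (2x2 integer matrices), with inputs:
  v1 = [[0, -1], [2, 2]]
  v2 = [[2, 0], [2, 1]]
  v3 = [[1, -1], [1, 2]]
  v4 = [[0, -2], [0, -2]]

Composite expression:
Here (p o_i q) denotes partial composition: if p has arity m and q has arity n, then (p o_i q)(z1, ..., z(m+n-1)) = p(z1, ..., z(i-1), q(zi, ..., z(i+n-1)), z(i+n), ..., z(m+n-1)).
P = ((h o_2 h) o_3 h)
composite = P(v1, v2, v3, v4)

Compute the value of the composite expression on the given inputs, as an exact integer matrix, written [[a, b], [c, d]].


[[0, 6], [0, -12]]

h(v3, v4) = [[0, 0], [0, -6]]
h(v2, h(v3, v4)) = [[0, 0], [0, -6]]
h(v1, h(v2, h(v3, v4))) = [[0, 6], [0, -12]]


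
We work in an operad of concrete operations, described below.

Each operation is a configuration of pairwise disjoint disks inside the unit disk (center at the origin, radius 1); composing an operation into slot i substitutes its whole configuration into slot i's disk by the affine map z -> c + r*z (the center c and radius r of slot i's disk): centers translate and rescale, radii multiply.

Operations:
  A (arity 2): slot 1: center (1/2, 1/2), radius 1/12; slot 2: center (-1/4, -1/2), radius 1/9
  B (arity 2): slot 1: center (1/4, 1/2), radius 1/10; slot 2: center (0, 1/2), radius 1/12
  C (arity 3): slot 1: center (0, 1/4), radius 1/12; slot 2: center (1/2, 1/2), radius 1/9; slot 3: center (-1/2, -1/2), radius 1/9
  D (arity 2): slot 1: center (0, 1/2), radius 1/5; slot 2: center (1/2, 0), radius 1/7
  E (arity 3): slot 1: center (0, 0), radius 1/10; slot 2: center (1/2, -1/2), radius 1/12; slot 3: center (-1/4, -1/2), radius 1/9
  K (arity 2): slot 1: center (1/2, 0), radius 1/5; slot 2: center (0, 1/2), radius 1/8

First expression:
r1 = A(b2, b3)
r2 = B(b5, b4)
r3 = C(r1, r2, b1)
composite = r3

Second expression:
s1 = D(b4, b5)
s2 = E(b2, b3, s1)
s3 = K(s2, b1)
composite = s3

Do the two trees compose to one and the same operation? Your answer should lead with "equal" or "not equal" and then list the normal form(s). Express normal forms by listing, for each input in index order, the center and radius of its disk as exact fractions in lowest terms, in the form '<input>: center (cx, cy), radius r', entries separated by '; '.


not equal — first b1: center (-1/2, -1/2), radius 1/9; b2: center (1/24, 7/24), radius 1/144; b3: center (-1/48, 5/24), radius 1/108; b4: center (1/2, 5/9), radius 1/108; b5: center (19/36, 5/9), radius 1/90, second b1: center (0, 1/2), radius 1/8; b2: center (1/2, 0), radius 1/50; b3: center (3/5, -1/10), radius 1/60; b4: center (9/20, -4/45), radius 1/225; b5: center (83/180, -1/10), radius 1/315

The first expression, normalized: b1: center (-1/2, -1/2), radius 1/9; b2: center (1/24, 7/24), radius 1/144; b3: center (-1/48, 5/24), radius 1/108; b4: center (1/2, 5/9), radius 1/108; b5: center (19/36, 5/9), radius 1/90
The second expression, normalized: b1: center (0, 1/2), radius 1/8; b2: center (1/2, 0), radius 1/50; b3: center (3/5, -1/10), radius 1/60; b4: center (9/20, -4/45), radius 1/225; b5: center (83/180, -1/10), radius 1/315
No match — not equal.


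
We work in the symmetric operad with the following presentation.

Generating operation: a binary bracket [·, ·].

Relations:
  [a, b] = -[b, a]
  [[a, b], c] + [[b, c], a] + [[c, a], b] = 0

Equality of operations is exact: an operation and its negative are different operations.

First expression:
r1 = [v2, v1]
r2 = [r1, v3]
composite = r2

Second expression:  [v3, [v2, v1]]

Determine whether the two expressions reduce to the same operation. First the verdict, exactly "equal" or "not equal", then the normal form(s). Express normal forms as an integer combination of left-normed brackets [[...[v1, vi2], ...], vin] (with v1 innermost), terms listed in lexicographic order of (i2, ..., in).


not equal; the first gives -[[v1, v2], v3] and the second [[v1, v2], v3]


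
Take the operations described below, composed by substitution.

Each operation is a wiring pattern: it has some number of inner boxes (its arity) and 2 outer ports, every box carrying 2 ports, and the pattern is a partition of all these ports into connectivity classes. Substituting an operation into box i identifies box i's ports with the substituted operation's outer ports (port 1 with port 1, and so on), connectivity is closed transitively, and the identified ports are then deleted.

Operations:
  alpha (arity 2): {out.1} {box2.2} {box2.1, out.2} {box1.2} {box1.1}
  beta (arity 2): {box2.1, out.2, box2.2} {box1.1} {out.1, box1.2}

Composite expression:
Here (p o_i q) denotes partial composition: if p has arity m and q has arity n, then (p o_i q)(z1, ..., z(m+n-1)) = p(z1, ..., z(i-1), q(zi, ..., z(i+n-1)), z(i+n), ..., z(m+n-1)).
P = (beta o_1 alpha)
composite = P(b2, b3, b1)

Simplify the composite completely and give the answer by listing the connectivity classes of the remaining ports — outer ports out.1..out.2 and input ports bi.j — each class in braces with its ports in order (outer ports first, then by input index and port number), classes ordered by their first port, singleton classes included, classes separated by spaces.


{out.1, b3.1} {out.2, b1.1, b1.2} {b2.1} {b2.2} {b3.2}

Treat the ports identified at beta as solder joints: merge, then drop.
composing alpha on (b2, b3), with out.j its own outer ports: {out.1} {out.2, b3.1} {b2.1} {b2.2} {b3.2}
composing beta on (b2, b3, b1), with out.j its own outer ports: {out.1, b3.1} {out.2, b1.1, b1.2} {b2.1} {b2.2} {b3.2}


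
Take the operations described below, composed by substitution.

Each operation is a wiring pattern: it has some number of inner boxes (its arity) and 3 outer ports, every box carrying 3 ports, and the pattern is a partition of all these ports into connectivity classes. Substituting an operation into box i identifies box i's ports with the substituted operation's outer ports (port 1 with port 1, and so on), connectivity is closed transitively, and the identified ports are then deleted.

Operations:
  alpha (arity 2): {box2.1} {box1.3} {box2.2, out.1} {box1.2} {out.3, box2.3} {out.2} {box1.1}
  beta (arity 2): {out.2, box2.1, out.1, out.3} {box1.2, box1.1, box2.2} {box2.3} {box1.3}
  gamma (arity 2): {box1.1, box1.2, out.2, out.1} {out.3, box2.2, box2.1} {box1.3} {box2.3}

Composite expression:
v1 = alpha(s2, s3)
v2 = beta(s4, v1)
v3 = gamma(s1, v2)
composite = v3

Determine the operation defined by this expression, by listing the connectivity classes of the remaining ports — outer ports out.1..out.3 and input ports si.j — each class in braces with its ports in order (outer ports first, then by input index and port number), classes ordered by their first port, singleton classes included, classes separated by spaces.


{out.1, out.2, s1.1, s1.2} {out.3, s3.2} {s1.3} {s2.1} {s2.2} {s2.3} {s3.1} {s3.3} {s4.1, s4.2} {s4.3}

Substituting into gamma glues patterns; closure does the rest.
after alpha, the pattern on (s2, s3) reads {out.1, s3.2} {out.2} {out.3, s3.3} {s2.1} {s2.2} {s2.3} {s3.1} (out.j = its outer ports)
after beta, the pattern on (s4, s2, s3) reads {out.1, out.2, out.3, s3.2} {s2.1} {s2.2} {s2.3} {s3.1} {s3.3} {s4.1, s4.2} {s4.3} (out.j = its outer ports)
after gamma, the pattern on (s1, s4, s2, s3) reads {out.1, out.2, s1.1, s1.2} {out.3, s3.2} {s1.3} {s2.1} {s2.2} {s2.3} {s3.1} {s3.3} {s4.1, s4.2} {s4.3} (out.j = its outer ports)


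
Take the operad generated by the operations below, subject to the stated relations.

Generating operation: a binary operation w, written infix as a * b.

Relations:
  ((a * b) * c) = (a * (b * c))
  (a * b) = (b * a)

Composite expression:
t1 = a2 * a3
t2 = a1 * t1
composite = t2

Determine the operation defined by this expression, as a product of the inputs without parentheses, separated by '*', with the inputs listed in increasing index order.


a1 * a2 * a3

Reordering under w is free, so list the a-inputs canonically.
(a2 * a3) linearizes to a2 * a3
(a1 * (a2 * a3)) linearizes to a1 * a2 * a3
rearranged into index order: a1 * a2 * a3


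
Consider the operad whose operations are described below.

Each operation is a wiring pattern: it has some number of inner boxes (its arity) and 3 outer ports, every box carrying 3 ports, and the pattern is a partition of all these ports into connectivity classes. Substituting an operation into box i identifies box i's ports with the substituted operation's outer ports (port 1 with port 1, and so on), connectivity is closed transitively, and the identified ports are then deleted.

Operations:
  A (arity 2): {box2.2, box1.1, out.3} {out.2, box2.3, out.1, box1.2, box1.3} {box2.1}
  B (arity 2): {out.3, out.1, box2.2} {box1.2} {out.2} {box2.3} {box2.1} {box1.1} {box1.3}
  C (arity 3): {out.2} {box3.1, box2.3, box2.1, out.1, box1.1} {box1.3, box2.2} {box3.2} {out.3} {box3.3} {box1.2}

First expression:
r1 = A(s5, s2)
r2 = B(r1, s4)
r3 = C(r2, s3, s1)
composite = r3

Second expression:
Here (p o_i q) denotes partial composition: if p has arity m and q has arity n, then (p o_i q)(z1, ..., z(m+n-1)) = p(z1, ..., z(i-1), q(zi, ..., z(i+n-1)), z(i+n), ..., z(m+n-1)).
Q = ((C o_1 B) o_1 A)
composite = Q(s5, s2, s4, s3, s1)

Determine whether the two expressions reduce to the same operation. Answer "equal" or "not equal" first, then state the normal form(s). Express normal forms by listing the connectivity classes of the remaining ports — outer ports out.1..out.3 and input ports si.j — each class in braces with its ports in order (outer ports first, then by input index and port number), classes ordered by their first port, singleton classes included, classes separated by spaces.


equal — both sides give {out.1, s1.1, s3.1, s3.2, s3.3, s4.2} {out.2} {out.3} {s1.2} {s1.3} {s2.1} {s2.2, s5.1} {s2.3, s5.2, s5.3} {s4.1} {s4.3}


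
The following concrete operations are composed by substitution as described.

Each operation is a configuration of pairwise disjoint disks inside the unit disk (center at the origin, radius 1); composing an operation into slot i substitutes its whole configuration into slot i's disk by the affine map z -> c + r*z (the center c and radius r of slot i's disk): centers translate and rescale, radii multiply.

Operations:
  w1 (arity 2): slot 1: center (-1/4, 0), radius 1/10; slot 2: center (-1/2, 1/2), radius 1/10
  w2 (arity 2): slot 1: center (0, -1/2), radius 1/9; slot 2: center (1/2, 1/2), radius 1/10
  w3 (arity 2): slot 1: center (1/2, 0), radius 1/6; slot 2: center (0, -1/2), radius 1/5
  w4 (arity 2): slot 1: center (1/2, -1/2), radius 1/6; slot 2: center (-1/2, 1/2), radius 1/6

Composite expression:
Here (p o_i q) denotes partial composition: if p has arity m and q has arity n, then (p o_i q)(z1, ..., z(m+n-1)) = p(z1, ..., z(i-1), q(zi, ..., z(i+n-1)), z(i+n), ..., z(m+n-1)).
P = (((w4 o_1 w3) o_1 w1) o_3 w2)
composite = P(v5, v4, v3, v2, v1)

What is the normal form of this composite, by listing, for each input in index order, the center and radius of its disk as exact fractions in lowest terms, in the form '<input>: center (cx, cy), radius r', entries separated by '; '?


v1: center (-1/2, 1/2), radius 1/6; v2: center (31/60, -17/30), radius 1/300; v3: center (1/2, -3/5), radius 1/270; v4: center (41/72, -35/72), radius 1/360; v5: center (83/144, -1/2), radius 1/360

Nesting under w4 composes maps z -> c + r*z down each v-path.
v5: after 3 affine steps, its disk has center (83/144, -1/2), radius 1/360
v4: after 3 affine steps, its disk has center (41/72, -35/72), radius 1/360
v3: after 3 affine steps, its disk has center (1/2, -3/5), radius 1/270
v2: after 3 affine steps, its disk has center (31/60, -17/30), radius 1/300
v1: after 1 affine step, its disk has center (-1/2, 1/2), radius 1/6


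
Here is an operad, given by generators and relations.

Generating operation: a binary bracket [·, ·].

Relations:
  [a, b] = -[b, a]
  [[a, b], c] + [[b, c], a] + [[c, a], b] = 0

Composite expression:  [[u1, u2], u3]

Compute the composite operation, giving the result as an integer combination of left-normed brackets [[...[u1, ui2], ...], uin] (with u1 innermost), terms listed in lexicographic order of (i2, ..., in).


[[u1, u2], u3]

Skip Jacobi rewriting: expand, keep u1-initial words, read off terms.
Composite bracket: [[u1, u2], u3]
Under [a, b] = ab - ba we get 4 signed associative words (2^2 = 4).
Keep just the words that open with u1:
  u1u2u3 appears with sign +1, giving the term +[[u1, u2], u3]


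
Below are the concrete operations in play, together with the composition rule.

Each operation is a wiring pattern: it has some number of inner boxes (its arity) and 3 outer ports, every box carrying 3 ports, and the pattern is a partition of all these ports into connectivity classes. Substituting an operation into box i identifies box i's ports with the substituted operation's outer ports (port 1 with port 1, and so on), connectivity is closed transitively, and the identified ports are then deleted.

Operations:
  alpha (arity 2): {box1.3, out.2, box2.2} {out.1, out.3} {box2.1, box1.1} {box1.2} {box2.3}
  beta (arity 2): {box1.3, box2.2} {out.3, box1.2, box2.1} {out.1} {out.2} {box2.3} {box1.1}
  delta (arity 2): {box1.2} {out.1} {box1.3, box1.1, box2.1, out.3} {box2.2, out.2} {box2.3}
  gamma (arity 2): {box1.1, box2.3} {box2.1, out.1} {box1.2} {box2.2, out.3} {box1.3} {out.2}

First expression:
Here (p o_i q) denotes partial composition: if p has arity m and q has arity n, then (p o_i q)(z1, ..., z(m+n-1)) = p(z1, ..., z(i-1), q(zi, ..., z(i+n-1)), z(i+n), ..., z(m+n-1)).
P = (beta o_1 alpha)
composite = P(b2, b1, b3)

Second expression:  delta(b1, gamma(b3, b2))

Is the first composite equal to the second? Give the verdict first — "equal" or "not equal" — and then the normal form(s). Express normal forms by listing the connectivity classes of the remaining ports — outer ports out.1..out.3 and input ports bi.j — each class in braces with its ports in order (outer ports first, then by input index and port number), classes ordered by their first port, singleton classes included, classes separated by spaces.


not equal; first: {out.1} {out.2} {out.3, b1.2, b2.3, b3.1} {b1.1, b2.1} {b1.3} {b2.2} {b3.2} {b3.3}; second: {out.1} {out.2} {out.3, b1.1, b1.3, b2.1} {b1.2} {b2.2} {b2.3, b3.1} {b3.2} {b3.3}

The first expression reduces to {out.1} {out.2} {out.3, b1.2, b2.3, b3.1} {b1.1, b2.1} {b1.3} {b2.2} {b3.2} {b3.3}
The second expression reduces to {out.1} {out.2} {out.3, b1.1, b1.3, b2.1} {b1.2} {b2.2} {b2.3, b3.1} {b3.2} {b3.3}
Distinct normal forms: not equal.


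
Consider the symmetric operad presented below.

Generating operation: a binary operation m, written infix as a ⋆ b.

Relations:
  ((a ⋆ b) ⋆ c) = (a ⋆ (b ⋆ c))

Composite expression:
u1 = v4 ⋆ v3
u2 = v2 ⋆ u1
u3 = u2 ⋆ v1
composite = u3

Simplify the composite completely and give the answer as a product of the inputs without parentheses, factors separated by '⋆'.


v2 ⋆ v4 ⋆ v3 ⋆ v1

Every regrouping of m is equal, so read the v-inputs in written order.
(v4 ⋆ v3) flattens to v4 ⋆ v3
(v2 ⋆ (v4 ⋆ v3)) flattens to v2 ⋆ v4 ⋆ v3
((v2 ⋆ (v4 ⋆ v3)) ⋆ v1) flattens to v2 ⋆ v4 ⋆ v3 ⋆ v1


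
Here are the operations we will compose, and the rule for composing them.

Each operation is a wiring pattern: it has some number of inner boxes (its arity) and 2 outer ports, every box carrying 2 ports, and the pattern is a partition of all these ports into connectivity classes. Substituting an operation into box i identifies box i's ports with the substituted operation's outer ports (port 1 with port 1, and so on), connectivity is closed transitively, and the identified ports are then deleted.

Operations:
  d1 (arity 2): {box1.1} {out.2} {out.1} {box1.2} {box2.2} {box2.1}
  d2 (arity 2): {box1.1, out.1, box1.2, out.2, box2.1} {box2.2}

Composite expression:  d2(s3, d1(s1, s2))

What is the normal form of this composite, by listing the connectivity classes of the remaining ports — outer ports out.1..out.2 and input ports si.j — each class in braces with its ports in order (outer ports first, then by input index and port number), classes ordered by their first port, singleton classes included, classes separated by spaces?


{out.1, out.2, s3.1, s3.2} {s1.1} {s1.2} {s2.1} {s2.2}

After gluing at d2, chains via deleted ports link the s-ports.
d1 over (s1, s2) gives {out.1} {out.2} {s1.1} {s1.2} {s2.1} {s2.2}, out.j being that stage's outer ports
d2 over (s3, s1, s2) gives {out.1, out.2, s3.1, s3.2} {s1.1} {s1.2} {s2.1} {s2.2}, out.j being that stage's outer ports


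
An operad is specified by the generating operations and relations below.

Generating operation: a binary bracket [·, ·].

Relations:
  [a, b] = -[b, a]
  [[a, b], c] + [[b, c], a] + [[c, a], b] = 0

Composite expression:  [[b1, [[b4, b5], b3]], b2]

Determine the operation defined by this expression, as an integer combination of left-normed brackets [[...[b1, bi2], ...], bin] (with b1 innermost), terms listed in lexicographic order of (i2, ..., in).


-[[[[b1, b3], b4], b5], b2] + [[[[b1, b3], b5], b4], b2] + [[[[b1, b4], b5], b3], b2] - [[[[b1, b5], b4], b3], b2]

Antisymmetry and Jacobi reduce to b1-anchored left-normed brackets.
Composite bracket: [[b1, [[b4, b5], b3]], b2]
Under [a, b] = ab - ba we get 16 signed associative words (2^4 = 16).
The b1-initial words carry the normal form:
  from b1b3b4b5b2, sign -1: term -[[[[b1, b3], b4], b5], b2]
  from b1b3b5b4b2, sign +1: term +[[[[b1, b3], b5], b4], b2]
  from b1b4b5b3b2, sign +1: term +[[[[b1, b4], b5], b3], b2]
  from b1b5b4b3b2, sign -1: term -[[[[b1, b5], b4], b3], b2]


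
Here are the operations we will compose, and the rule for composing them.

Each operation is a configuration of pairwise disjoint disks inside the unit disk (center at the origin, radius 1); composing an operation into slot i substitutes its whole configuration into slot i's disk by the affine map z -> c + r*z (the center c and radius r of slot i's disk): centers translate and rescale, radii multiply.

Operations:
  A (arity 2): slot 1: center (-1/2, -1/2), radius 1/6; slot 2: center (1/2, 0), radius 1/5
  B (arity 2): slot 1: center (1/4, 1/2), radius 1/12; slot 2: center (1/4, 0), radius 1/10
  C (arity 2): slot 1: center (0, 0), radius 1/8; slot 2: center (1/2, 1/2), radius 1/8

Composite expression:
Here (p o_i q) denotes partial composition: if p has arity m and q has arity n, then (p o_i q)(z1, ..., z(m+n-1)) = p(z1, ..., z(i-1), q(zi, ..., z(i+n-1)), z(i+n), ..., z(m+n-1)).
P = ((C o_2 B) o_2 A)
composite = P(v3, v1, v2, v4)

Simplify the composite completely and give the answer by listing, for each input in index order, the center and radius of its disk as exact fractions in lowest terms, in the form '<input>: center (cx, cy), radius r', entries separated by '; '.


v1: center (101/192, 107/192), radius 1/576; v2: center (103/192, 9/16), radius 1/480; v3: center (0, 0), radius 1/8; v4: center (17/32, 1/2), radius 1/80

Below C, radii multiply path by path; the v-disk centers shift.
for v3, the 1-step affine chain lands on center (0, 0), radius 1/8
for v1, the 3-step affine chain lands on center (101/192, 107/192), radius 1/576
for v2, the 3-step affine chain lands on center (103/192, 9/16), radius 1/480
for v4, the 2-step affine chain lands on center (17/32, 1/2), radius 1/80


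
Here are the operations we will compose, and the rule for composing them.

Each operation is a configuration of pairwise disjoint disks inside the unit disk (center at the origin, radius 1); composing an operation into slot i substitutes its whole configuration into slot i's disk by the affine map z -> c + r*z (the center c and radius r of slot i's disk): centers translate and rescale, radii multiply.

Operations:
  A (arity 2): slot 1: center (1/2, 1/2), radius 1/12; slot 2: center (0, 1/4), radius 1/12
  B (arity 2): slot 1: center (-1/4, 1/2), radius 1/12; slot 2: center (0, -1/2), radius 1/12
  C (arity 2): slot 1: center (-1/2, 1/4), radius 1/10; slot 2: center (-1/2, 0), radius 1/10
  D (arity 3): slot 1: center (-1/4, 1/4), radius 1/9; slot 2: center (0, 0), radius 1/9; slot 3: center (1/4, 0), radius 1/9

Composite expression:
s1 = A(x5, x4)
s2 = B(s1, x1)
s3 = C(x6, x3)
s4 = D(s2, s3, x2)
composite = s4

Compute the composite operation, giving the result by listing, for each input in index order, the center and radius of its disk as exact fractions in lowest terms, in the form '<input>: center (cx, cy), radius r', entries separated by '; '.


x1: center (-1/4, 7/36), radius 1/108; x2: center (1/4, 0), radius 1/9; x3: center (-1/18, 0), radius 1/90; x4: center (-5/18, 133/432), radius 1/1296; x5: center (-59/216, 67/216), radius 1/1296; x6: center (-1/18, 1/36), radius 1/90

Each x-disk chains the slot maps above it in D; radii multiply.
for x5, the 3-step affine chain lands on center (-59/216, 67/216), radius 1/1296
for x4, the 3-step affine chain lands on center (-5/18, 133/432), radius 1/1296
for x1, the 2-step affine chain lands on center (-1/4, 7/36), radius 1/108
for x6, the 2-step affine chain lands on center (-1/18, 1/36), radius 1/90
for x3, the 2-step affine chain lands on center (-1/18, 0), radius 1/90
for x2, the 1-step affine chain lands on center (1/4, 0), radius 1/9


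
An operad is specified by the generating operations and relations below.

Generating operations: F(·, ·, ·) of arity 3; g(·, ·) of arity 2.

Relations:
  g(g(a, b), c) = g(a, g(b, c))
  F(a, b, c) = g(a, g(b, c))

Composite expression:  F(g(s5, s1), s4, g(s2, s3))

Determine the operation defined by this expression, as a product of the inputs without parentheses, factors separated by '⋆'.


s5 ⋆ s1 ⋆ s4 ⋆ s2 ⋆ s3


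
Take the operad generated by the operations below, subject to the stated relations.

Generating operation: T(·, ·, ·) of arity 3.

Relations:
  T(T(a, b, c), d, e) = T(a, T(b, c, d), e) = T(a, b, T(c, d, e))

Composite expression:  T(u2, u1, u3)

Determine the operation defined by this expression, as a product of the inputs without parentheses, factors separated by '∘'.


u2 ∘ u1 ∘ u3


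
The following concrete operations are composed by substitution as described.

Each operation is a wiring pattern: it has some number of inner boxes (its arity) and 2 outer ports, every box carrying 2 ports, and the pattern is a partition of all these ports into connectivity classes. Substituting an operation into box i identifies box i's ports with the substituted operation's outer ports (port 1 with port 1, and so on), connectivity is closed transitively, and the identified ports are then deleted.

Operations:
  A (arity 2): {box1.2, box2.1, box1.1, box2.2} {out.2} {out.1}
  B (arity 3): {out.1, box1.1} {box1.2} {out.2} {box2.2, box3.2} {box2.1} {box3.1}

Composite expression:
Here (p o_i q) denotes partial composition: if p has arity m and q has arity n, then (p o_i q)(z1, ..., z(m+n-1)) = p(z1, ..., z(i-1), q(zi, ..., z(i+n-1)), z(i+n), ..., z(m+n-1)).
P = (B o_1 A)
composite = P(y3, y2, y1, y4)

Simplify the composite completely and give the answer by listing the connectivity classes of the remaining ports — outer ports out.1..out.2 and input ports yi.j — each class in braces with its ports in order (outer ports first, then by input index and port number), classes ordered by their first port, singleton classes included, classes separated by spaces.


{out.1} {out.2} {y1.1} {y1.2, y4.2} {y2.1, y2.2, y3.1, y3.2} {y4.1}

Substituting into B glues patterns; closure does the rest.
composing A on (y3, y2), with out.j its own outer ports: {out.1} {out.2} {y2.1, y2.2, y3.1, y3.2}
composing B on (y3, y2, y1, y4), with out.j its own outer ports: {out.1} {out.2} {y1.1} {y1.2, y4.2} {y2.1, y2.2, y3.1, y3.2} {y4.1}
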